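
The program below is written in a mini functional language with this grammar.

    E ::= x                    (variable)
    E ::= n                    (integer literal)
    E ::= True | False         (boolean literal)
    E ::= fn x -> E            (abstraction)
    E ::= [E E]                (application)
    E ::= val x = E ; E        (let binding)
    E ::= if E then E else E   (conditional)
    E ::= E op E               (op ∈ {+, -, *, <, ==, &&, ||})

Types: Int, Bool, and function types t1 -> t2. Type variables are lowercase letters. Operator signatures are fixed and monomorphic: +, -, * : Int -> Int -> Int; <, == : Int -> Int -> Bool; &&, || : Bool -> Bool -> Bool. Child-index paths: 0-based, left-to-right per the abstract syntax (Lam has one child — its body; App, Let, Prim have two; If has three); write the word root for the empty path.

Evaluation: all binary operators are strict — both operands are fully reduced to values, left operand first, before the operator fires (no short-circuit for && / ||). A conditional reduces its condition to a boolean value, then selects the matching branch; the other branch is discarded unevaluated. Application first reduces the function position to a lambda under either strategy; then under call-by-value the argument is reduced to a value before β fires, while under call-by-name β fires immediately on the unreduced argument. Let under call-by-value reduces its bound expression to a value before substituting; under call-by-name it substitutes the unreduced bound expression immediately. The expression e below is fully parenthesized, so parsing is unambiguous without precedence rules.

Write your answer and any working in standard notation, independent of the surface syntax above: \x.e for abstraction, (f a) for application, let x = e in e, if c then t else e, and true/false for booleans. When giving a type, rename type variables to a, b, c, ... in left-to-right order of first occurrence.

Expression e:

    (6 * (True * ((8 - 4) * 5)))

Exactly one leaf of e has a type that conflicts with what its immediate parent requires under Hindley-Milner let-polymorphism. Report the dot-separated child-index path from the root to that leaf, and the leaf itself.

Derivation:
  unify Int ~ Int
  unify Bool ~ Int
  FAIL: mismatch Bool ~ Int

Answer: 1.0 : true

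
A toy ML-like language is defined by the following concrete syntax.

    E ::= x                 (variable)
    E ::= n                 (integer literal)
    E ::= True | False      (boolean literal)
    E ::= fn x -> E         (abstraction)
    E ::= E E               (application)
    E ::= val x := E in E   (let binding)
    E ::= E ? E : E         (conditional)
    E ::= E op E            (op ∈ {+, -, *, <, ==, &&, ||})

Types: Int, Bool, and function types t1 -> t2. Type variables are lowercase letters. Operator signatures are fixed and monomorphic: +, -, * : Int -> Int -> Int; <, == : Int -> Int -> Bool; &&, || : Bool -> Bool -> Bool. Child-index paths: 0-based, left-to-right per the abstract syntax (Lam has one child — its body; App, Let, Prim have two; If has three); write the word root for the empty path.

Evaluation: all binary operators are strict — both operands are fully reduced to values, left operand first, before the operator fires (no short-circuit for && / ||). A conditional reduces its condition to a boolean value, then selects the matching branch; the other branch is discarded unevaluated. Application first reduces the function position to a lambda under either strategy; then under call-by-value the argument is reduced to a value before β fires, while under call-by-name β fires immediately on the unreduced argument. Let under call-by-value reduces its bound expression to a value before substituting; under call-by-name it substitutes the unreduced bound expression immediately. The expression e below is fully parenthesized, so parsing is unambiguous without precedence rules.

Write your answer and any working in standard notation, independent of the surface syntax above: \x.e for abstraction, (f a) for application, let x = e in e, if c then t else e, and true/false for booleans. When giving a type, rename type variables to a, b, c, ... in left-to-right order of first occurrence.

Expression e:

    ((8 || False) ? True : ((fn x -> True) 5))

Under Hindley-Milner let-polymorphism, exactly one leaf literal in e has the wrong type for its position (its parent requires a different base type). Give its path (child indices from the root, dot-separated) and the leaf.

Trace:
  unify Int ~ Bool
  FAIL: mismatch Int ~ Bool

Answer: 0.0 : 8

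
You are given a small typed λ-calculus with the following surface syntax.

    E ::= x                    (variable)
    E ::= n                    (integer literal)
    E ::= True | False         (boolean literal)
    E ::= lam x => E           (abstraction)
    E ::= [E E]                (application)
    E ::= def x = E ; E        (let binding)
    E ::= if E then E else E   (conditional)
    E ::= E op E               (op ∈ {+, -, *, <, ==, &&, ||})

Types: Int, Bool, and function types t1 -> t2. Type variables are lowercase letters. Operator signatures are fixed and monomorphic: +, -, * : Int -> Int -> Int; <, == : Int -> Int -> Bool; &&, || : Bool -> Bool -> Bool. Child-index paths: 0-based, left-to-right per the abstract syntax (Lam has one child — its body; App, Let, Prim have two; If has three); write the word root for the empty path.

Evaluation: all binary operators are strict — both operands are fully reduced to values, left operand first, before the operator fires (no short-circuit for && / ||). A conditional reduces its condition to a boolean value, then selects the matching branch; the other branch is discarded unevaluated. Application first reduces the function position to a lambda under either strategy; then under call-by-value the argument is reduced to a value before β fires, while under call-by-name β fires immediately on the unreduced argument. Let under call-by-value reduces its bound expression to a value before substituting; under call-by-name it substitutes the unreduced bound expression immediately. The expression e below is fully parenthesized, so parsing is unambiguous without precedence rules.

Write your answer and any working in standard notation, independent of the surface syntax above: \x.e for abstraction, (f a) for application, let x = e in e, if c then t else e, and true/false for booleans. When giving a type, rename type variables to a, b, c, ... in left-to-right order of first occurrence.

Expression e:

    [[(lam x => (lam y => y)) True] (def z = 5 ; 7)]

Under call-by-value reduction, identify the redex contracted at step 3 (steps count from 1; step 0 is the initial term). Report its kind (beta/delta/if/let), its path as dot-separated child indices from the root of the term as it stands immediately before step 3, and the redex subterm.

Working:
step 0: (((\x.(\y.y)) true) (let z = 5 in 7))
step 1: [beta@0] ((\y.y) (let z = 5 in 7))
step 2: [let@1] ((\y.y) 7)
step 3: [beta@root] 7

Answer: beta at root : ((\y.y) 7)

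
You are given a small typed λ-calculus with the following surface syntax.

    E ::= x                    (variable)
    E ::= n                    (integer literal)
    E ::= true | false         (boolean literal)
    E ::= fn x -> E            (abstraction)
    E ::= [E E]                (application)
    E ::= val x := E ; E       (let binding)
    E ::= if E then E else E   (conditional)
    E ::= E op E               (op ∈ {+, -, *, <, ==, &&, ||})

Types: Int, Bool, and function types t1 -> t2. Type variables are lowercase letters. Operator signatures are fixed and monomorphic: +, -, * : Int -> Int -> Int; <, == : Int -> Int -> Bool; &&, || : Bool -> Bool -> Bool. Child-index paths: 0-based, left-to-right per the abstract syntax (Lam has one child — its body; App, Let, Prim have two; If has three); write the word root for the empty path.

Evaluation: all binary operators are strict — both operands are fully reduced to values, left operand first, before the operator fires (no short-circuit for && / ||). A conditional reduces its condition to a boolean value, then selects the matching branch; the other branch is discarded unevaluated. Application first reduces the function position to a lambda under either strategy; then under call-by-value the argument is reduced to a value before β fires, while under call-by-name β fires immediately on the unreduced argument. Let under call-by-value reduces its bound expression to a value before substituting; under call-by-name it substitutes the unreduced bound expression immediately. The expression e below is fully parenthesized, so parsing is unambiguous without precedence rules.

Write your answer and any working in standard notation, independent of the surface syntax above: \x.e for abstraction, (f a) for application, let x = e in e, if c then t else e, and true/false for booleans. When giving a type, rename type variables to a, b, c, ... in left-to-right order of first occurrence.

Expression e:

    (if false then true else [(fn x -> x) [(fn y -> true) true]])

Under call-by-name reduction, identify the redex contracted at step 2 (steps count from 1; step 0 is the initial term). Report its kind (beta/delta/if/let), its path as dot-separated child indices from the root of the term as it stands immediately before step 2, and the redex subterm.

Working:
step 0: (if false then true else ((\x.x) ((\y.true) true)))
step 1: [if@root] ((\x.x) ((\y.true) true))
step 2: [beta@root] ((\y.true) true)

Answer: beta at root : ((\x.x) ((\y.true) true))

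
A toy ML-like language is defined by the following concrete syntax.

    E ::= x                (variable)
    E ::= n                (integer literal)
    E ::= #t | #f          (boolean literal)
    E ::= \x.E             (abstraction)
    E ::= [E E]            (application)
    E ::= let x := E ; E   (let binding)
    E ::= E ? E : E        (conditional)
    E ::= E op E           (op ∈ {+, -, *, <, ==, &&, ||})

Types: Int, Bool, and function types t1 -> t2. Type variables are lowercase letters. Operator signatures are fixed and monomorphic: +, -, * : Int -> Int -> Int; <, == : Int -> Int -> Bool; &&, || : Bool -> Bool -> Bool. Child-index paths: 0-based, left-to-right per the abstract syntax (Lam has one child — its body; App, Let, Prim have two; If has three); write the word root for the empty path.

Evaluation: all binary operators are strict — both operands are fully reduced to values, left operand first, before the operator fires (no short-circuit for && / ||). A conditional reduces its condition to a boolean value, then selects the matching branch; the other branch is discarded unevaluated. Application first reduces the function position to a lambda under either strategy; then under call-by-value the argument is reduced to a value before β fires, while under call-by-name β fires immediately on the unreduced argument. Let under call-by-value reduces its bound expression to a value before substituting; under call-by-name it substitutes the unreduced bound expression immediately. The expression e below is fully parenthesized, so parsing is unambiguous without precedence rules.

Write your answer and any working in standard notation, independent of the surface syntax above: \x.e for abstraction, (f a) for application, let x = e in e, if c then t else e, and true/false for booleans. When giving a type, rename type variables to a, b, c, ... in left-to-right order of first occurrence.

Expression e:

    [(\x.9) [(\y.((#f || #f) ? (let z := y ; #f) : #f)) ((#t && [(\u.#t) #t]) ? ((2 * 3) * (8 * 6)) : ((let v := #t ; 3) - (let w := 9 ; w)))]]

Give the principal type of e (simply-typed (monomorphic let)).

Working:
\x._ : a -> Int
  unify Bool ~ Bool
  unify Bool ~ Bool
  unify Bool ~ Bool
y : b
let z : b
  unify Bool ~ Bool
\y._ : b -> Bool
  unify Bool ~ Bool
\u._ : c -> Bool
  unify c -> Bool ~ Bool -> d
  unify c ~ Bool
  unify Bool ~ d
_ _ : Bool
  unify Bool ~ Bool
  unify Bool ~ Bool
  unify Int ~ Int
  unify Int ~ Int
  unify Int ~ Int
  unify Int ~ Int
  unify Int ~ Int
  unify Int ~ Int
let v : Bool
  unify Int ~ Int
let w : Int
w : Int
  unify Int ~ Int
  unify Int ~ Int
  unify b -> Bool ~ Int -> e
  unify b ~ Int
  unify Bool ~ e
_ _ : Bool
  unify a -> Int ~ Bool -> f
  unify a ~ Bool
  unify Int ~ f
_ _ : Int

Answer: Int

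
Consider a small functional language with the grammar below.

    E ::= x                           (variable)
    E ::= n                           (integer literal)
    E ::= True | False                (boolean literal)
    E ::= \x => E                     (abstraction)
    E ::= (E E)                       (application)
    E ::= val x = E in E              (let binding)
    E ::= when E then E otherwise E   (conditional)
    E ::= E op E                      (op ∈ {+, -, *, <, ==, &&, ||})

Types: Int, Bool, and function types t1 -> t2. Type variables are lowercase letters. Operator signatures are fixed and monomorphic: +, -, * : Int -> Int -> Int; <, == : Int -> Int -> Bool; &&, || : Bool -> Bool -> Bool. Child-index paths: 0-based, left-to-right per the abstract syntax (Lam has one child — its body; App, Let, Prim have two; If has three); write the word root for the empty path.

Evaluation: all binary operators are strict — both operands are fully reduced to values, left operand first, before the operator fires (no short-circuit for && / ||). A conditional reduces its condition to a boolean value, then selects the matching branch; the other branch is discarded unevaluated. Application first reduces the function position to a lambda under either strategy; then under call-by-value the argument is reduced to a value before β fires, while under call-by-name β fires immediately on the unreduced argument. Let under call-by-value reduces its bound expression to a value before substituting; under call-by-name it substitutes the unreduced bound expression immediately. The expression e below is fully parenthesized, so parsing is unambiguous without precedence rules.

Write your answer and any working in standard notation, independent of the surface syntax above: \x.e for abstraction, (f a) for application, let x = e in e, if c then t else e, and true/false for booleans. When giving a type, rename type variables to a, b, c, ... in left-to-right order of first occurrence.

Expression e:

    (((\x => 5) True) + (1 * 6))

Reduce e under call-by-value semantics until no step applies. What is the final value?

Answer: 11

Derivation:
step 0: (((\x.5) true) + (1 * 6))
step 1: [beta@0] (5 + (1 * 6))
step 2: [delta@1] (5 + 6)
step 3: [delta@root] 11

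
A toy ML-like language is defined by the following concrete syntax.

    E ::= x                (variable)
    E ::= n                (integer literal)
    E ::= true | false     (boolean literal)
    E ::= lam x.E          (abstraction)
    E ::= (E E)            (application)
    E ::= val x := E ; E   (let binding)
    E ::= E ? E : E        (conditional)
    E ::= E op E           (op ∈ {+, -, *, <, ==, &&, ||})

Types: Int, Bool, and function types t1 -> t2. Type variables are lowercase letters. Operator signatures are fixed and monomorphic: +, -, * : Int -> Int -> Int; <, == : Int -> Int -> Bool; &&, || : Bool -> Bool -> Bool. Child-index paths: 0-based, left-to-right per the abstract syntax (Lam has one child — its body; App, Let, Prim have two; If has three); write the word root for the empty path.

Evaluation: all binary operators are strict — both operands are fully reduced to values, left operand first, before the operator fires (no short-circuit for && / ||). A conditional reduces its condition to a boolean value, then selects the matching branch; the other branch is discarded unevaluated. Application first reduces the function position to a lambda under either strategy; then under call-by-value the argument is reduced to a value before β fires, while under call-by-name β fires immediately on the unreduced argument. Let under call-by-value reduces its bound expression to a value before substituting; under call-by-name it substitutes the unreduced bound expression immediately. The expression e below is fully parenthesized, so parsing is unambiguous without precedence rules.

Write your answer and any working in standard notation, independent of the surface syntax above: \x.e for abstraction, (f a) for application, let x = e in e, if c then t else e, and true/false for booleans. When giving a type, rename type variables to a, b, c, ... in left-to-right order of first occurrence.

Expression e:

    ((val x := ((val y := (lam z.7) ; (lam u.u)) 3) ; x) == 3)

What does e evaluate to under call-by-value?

Answer: true

Trace:
step 0: ((let x = ((let y = (\z.7) in (\u.u)) 3) in x) == 3)
step 1: [let@0.0.0] ((let x = ((\u.u) 3) in x) == 3)
step 2: [beta@0.0] ((let x = 3 in x) == 3)
step 3: [let@0] (3 == 3)
step 4: [delta@root] true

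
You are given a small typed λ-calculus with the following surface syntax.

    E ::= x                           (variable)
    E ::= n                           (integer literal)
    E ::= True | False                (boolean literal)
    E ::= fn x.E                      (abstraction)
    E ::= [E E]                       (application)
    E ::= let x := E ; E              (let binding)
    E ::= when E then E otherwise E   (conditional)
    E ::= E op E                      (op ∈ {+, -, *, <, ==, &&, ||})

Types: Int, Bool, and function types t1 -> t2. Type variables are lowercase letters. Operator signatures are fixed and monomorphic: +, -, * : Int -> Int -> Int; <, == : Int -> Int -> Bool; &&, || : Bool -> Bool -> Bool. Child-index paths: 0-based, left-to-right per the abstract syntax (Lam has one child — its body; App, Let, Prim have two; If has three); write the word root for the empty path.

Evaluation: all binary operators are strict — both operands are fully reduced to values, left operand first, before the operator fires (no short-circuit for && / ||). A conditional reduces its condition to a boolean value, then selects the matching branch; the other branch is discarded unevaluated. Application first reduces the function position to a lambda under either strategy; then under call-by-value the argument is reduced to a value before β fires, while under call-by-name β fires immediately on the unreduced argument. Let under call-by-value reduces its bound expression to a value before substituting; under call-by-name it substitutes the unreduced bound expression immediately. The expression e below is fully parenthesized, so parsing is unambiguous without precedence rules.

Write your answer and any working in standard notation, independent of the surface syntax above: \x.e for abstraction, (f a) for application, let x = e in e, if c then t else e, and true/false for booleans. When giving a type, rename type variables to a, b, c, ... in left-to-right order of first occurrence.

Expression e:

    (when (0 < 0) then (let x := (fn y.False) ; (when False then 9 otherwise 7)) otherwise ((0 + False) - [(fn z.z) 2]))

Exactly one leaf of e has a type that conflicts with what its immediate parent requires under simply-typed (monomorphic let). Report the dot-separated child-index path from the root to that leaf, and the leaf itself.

Answer: 2.0.1 : false

Trace:
  unify Int ~ Int
  unify Int ~ Int
  unify Bool ~ Bool
\y._ : a -> Bool
let x : a -> Bool
  unify Bool ~ Bool
  unify Int ~ Int
  unify Int ~ Int
  unify Bool ~ Int
  FAIL: mismatch Bool ~ Int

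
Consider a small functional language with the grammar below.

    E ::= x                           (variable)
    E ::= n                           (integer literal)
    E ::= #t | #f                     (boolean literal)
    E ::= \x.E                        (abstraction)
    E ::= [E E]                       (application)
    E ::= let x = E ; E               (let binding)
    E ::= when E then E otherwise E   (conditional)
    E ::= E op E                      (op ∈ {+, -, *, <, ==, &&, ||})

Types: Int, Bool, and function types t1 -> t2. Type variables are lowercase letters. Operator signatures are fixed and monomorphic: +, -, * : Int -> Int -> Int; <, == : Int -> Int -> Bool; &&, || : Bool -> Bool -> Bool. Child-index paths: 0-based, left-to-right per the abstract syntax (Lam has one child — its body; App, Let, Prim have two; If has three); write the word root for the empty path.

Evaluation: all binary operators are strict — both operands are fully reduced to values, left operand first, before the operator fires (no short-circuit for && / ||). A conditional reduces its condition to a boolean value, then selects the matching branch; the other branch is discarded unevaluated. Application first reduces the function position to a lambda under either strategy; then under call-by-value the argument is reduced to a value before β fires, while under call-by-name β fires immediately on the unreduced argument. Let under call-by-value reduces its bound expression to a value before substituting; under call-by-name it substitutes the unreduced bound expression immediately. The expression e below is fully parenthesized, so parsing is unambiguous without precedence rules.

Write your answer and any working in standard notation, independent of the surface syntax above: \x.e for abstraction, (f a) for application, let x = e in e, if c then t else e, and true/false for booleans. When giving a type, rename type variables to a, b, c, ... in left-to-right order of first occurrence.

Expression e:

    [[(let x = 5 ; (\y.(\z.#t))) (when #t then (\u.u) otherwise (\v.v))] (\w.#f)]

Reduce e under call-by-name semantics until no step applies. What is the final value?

Working:
step 0: (((let x = 5 in (\y.(\z.true))) (if true then (\u.u) else (\v.v))) (\w.false))
step 1: [let@0.0] (((\y.(\z.true)) (if true then (\u.u) else (\v.v))) (\w.false))
step 2: [beta@0] ((\z.true) (\w.false))
step 3: [beta@root] true

Answer: true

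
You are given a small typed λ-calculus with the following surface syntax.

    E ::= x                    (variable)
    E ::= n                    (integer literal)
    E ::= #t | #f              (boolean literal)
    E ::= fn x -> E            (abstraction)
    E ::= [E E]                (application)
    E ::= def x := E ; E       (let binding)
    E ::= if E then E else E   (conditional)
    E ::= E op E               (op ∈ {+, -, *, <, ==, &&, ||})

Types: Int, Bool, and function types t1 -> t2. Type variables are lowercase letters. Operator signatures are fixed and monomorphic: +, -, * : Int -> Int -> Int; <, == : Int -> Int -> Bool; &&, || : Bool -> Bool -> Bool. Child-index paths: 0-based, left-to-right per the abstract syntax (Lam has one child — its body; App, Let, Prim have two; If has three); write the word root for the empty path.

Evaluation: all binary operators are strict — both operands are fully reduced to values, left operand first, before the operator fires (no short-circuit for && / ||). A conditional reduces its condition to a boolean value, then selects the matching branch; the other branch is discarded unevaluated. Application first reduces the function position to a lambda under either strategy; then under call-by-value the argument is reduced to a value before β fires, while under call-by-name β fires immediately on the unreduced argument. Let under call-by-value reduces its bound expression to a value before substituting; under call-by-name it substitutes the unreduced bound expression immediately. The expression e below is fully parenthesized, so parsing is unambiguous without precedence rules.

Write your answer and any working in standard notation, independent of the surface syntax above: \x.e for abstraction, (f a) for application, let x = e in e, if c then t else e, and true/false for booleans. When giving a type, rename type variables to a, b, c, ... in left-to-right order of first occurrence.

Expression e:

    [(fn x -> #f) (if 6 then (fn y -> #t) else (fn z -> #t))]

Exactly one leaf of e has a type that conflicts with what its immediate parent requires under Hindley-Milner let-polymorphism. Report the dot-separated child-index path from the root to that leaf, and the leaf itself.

Trace:
\x._ : a -> Bool
  unify Int ~ Bool
  FAIL: mismatch Int ~ Bool

Answer: 1.0 : 6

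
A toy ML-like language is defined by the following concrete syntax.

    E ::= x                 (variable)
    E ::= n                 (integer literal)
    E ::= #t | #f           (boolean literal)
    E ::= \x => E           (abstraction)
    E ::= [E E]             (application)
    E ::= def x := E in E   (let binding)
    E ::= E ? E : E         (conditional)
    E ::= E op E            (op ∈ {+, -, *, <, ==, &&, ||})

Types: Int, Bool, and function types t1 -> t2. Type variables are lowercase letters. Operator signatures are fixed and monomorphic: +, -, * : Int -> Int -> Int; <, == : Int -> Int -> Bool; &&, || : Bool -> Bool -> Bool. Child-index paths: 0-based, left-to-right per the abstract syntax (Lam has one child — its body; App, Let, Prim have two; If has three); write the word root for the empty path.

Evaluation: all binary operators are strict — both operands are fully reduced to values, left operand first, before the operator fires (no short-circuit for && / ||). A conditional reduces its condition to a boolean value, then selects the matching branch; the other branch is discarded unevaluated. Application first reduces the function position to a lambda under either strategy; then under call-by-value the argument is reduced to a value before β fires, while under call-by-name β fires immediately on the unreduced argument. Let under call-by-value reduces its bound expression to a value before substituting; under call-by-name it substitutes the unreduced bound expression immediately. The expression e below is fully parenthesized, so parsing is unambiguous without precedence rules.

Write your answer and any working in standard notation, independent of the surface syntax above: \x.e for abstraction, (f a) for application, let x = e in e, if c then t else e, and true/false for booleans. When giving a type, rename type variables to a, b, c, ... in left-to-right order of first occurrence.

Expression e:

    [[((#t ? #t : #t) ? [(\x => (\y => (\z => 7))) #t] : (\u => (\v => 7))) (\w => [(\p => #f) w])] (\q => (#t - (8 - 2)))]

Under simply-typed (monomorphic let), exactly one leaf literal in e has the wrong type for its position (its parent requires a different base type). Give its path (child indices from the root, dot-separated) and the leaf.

Derivation:
  unify Bool ~ Bool
  unify Bool ~ Bool
  unify Bool ~ Bool
\z._ : c -> Int
\y._ : b -> c -> Int
\x._ : a -> b -> c -> Int
  unify a -> b -> c -> Int ~ Bool -> d
  unify a ~ Bool
  unify b -> c -> Int ~ d
_ _ : b -> c -> Int
\v._ : f -> Int
\u._ : e -> f -> Int
  unify b -> c -> Int ~ e -> f -> Int
  unify b ~ e
  unify c -> Int ~ f -> Int
  unify c ~ f
  unify Int ~ Int
\p._ : h -> Bool
w : g
  unify h -> Bool ~ g -> i
  unify h ~ g
  unify Bool ~ i
_ _ : Bool
\w._ : g -> Bool
  unify e -> f -> Int ~ (g -> Bool) -> j
  unify e ~ g -> Bool
  unify f -> Int ~ j
_ _ : f -> Int
  unify Bool ~ Int
  FAIL: mismatch Bool ~ Int

Answer: 1.0.0 : true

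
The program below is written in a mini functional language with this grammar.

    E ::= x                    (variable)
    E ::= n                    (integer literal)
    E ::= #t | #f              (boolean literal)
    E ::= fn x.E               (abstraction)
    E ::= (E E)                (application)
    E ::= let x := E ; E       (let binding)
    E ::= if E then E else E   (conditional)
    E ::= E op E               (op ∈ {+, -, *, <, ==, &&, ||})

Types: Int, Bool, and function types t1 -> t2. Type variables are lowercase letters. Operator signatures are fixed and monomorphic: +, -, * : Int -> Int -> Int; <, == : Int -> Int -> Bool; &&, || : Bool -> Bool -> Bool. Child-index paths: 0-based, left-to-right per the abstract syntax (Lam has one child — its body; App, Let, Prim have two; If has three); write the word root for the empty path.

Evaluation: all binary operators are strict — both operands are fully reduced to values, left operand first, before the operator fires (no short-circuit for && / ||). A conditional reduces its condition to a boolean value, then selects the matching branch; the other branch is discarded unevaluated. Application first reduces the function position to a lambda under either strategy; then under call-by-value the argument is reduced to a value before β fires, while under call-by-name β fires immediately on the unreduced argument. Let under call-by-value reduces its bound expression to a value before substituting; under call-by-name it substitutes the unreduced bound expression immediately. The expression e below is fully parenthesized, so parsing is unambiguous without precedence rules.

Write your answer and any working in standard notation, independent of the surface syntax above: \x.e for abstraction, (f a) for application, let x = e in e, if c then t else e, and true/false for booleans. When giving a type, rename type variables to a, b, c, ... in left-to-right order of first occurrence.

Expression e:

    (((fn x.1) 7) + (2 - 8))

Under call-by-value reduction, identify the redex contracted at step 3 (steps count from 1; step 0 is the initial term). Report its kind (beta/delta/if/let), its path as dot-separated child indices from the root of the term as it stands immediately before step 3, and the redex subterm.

Derivation:
step 0: (((\x.1) 7) + (2 - 8))
step 1: [beta@0] (1 + (2 - 8))
step 2: [delta@1] (1 + -6)
step 3: [delta@root] -5

Answer: delta at root : (1 + -6)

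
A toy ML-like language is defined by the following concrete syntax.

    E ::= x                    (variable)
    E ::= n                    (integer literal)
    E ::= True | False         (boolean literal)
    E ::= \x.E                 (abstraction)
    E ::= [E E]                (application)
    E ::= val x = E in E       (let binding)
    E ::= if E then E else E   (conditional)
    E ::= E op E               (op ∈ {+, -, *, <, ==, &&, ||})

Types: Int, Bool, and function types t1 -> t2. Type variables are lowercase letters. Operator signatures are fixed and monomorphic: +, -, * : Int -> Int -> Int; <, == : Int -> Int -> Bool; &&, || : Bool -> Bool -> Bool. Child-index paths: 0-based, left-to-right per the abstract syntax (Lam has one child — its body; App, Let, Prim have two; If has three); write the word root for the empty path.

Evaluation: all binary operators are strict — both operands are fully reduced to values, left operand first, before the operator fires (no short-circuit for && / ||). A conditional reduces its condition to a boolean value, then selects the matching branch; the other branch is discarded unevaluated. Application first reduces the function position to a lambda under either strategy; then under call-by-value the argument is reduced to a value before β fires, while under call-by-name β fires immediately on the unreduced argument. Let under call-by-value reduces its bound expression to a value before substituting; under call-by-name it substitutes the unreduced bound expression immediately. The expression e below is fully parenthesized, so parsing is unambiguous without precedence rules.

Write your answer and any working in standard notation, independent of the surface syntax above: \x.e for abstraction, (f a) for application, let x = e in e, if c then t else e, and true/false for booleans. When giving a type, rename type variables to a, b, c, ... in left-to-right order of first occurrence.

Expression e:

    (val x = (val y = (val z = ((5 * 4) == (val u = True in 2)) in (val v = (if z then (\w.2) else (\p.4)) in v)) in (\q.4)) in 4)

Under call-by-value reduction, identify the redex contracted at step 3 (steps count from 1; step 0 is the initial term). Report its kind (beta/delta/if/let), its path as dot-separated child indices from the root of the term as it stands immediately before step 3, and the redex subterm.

Working:
step 0: (let x = (let y = (let z = ((5 * 4) == (let u = true in 2)) in (let v = (if z then (\w.2) else (\p.4)) in v)) in (\q.4)) in 4)
step 1: [delta@0.0.0.0] (let x = (let y = (let z = (20 == (let u = true in 2)) in (let v = (if z then (\w.2) else (\p.4)) in v)) in (\q.4)) in 4)
step 2: [let@0.0.0.1] (let x = (let y = (let z = (20 == 2) in (let v = (if z then (\w.2) else (\p.4)) in v)) in (\q.4)) in 4)
step 3: [delta@0.0.0] (let x = (let y = (let z = false in (let v = (if z then (\w.2) else (\p.4)) in v)) in (\q.4)) in 4)

Answer: delta at 0.0.0 : (20 == 2)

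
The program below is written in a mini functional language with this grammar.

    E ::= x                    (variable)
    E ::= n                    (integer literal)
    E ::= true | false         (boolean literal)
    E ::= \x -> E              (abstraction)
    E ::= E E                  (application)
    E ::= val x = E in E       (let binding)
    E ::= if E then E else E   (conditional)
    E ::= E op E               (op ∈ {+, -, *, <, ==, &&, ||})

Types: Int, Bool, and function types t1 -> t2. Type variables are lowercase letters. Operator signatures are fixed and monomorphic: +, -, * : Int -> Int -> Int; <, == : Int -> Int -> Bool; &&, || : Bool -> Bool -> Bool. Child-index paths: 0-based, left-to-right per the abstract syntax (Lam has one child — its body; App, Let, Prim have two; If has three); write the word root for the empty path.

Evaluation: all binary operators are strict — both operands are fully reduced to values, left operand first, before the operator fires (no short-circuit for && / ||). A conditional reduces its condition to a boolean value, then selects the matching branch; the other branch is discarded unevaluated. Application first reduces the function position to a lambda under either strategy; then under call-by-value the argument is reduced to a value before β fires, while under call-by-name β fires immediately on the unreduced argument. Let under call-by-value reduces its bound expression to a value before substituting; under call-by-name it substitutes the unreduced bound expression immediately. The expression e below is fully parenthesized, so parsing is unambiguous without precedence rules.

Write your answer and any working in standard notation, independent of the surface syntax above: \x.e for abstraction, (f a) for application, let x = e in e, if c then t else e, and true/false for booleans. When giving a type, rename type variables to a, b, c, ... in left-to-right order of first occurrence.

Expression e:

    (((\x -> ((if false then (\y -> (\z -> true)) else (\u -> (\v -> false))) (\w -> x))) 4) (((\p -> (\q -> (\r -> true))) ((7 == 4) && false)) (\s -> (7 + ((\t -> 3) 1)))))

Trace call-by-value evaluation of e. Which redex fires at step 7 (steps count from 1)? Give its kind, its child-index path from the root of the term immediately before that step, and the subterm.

Working:
step 0: (((\x.((if false then (\y.(\z.true)) else (\u.(\v.false))) (\w.x))) 4) (((\p.(\q.(\r.true))) ((7 == 4) && false)) (\s.(7 + ((\t.3) 1)))))
step 1: [beta@0] (((if false then (\y.(\z.true)) else (\u.(\v.false))) (\w.4)) (((\p.(\q.(\r.true))) ((7 == 4) && false)) (\s.(7 + ((\t.3) 1)))))
step 2: [if@0.0] (((\u.(\v.false)) (\w.4)) (((\p.(\q.(\r.true))) ((7 == 4) && false)) (\s.(7 + ((\t.3) 1)))))
step 3: [beta@0] ((\v.false) (((\p.(\q.(\r.true))) ((7 == 4) && false)) (\s.(7 + ((\t.3) 1)))))
step 4: [delta@1.0.1.0] ((\v.false) (((\p.(\q.(\r.true))) (false && false)) (\s.(7 + ((\t.3) 1)))))
step 5: [delta@1.0.1] ((\v.false) (((\p.(\q.(\r.true))) false) (\s.(7 + ((\t.3) 1)))))
step 6: [beta@1.0] ((\v.false) ((\q.(\r.true)) (\s.(7 + ((\t.3) 1)))))
step 7: [beta@1] ((\v.false) (\r.true))

Answer: beta at 1 : ((\q.(\r.true)) (\s.(7 + ((\t.3) 1))))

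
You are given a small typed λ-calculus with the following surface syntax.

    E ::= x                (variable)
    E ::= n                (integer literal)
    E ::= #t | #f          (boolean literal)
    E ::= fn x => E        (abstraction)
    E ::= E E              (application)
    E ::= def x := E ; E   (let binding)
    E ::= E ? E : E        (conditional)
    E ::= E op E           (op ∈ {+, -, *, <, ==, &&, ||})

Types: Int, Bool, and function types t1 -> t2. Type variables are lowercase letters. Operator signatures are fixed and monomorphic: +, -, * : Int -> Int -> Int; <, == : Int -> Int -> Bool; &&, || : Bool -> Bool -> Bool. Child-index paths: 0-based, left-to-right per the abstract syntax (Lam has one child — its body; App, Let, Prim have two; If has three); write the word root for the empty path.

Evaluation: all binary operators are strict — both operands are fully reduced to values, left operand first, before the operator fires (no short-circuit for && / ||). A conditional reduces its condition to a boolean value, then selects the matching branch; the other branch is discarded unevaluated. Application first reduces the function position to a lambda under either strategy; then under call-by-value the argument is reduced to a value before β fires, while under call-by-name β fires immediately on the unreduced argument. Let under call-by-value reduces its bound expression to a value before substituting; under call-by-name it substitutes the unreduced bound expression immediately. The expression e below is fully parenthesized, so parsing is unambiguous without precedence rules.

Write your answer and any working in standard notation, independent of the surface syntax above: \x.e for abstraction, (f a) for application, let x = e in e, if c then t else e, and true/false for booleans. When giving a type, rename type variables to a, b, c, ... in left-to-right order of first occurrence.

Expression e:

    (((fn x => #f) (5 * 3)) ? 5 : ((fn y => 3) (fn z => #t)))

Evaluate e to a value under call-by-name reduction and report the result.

Working:
step 0: (if ((\x.false) (5 * 3)) then 5 else ((\y.3) (\z.true)))
step 1: [beta@0] (if false then 5 else ((\y.3) (\z.true)))
step 2: [if@root] ((\y.3) (\z.true))
step 3: [beta@root] 3

Answer: 3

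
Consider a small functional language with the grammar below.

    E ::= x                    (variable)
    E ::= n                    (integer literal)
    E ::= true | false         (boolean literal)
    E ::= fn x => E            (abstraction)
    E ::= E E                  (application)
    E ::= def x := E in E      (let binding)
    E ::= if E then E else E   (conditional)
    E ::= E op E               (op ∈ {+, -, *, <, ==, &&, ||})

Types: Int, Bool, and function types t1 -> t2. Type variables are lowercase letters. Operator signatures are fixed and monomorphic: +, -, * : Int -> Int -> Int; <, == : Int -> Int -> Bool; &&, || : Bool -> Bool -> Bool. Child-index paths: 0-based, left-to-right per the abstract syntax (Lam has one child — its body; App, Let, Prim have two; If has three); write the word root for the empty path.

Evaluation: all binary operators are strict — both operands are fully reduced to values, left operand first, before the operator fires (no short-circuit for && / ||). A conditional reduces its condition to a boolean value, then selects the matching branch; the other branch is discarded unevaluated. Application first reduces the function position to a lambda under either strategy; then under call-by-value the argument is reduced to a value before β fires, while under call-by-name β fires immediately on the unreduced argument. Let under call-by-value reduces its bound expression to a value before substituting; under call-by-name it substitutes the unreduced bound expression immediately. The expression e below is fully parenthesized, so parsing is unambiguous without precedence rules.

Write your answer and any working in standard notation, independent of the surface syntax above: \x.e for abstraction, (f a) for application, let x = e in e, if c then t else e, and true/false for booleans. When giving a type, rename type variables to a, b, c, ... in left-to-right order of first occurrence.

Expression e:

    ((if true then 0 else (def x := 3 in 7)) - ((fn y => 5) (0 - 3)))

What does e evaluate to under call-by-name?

Answer: -5

Derivation:
step 0: ((if true then 0 else (let x = 3 in 7)) - ((\y.5) (0 - 3)))
step 1: [if@0] (0 - ((\y.5) (0 - 3)))
step 2: [beta@1] (0 - 5)
step 3: [delta@root] -5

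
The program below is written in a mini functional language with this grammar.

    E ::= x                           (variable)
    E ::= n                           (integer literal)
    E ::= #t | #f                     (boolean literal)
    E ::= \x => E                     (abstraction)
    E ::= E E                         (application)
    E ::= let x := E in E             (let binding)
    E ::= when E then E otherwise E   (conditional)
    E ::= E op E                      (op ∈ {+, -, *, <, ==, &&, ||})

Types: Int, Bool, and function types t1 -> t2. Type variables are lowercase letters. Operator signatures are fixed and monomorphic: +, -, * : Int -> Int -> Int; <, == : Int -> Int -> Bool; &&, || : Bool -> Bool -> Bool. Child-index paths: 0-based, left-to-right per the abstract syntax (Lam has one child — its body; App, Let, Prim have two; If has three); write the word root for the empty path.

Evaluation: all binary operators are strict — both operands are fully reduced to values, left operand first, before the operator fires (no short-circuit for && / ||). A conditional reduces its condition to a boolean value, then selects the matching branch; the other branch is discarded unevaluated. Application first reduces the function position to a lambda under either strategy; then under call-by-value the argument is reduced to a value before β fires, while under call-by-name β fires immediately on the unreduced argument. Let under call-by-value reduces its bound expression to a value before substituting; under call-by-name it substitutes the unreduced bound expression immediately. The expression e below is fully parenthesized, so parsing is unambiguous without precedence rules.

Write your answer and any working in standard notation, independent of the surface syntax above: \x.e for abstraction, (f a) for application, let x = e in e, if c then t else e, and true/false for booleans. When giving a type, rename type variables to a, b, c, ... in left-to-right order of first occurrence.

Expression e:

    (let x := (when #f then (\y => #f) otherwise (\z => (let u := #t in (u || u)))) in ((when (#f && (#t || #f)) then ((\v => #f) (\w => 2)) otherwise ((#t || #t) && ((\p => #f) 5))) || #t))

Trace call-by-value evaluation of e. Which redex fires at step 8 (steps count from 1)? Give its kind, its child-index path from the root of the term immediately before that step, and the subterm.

Answer: delta at 0 : (true && false)

Trace:
step 0: (let x = (if false then (\y.false) else (\z.(let u = true in (u || u)))) in ((if (false && (true || false)) then ((\v.false) (\w.2)) else ((true || true) && ((\p.false) 5))) || true))
step 1: [if@0] (let x = (\z.(let u = true in (u || u))) in ((if (false && (true || false)) then ((\v.false) (\w.2)) else ((true || true) && ((\p.false) 5))) || true))
step 2: [let@root] ((if (false && (true || false)) then ((\v.false) (\w.2)) else ((true || true) && ((\p.false) 5))) || true)
step 3: [delta@0.0.1] ((if (false && true) then ((\v.false) (\w.2)) else ((true || true) && ((\p.false) 5))) || true)
step 4: [delta@0.0] ((if false then ((\v.false) (\w.2)) else ((true || true) && ((\p.false) 5))) || true)
step 5: [if@0] (((true || true) && ((\p.false) 5)) || true)
step 6: [delta@0.0] ((true && ((\p.false) 5)) || true)
step 7: [beta@0.1] ((true && false) || true)
step 8: [delta@0] (false || true)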